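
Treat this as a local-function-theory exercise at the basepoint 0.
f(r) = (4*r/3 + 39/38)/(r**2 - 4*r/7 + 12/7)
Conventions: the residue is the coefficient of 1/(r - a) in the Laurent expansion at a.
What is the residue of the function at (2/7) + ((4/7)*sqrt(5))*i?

The residue is (2/3) - ((1123/4560)*sqrt(5))*i.

The factor r**2 - 4*r/7 + 12/7 splits as (r - a)(r - a') with a = (2/7) + ((4/7)*sqrt(5))*i, a' = (2/7) - ((4/7)*sqrt(5))*i. At the order-1 pole a set g(r) = (r - a)*f(r) = [4*r/3 + 39/38] / (r - a').
Simple pole: residue = g(a) at a = (2/7) + ((4/7)*sqrt(5))*i, which is (2/3) - ((1123/4560)*sqrt(5))*i.


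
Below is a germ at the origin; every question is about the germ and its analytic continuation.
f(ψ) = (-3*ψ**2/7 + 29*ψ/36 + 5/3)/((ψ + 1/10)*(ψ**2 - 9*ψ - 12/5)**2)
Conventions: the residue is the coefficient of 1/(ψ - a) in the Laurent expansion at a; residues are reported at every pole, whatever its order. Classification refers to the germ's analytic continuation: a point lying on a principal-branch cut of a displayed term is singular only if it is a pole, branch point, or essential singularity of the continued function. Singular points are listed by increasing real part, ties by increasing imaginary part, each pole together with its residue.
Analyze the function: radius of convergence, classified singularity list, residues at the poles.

Radius of convergence at 0: 1/10.
At 9/2 - (1/10)*sqrt(2265): a pole of order 2; residue -498275/1398663 - (160001645/21260610042)*sqrt(2265).
At -1/10: a pole of order 1; residue 996550/1398663.
At 9/2 + (1/10)*sqrt(2265): a pole of order 2; residue -498275/1398663 + (160001645/21260610042)*sqrt(2265).

Denominator factor (ψ + 1/10): pole of order 1 at -1/10, modulus 1/10.
Denominator factor (ψ**2 - 9*ψ - 12/5)^2: discriminant 453/5, real irrational roots 9/2 + (1/10)*sqrt(2265) and 9/2 - (1/10)*sqrt(2265); poles of order 2, moduli 9/2 + (1/10)*sqrt(2265) and -9/2 + (1/10)*sqrt(2265).
The radius of convergence is the smallest modulus among the singular points: 1/10.
The factor ψ**2 - 9*ψ - 12/5 splits as (ψ - a)(ψ - a') with a = 9/2 - (1/10)*sqrt(2265), a' = 9/2 + (1/10)*sqrt(2265). At the order-2 pole a set g(ψ) = (ψ - a)^2*f(ψ) = [(-3*ψ**2/7 + 29*ψ/36 + 5/3)/(ψ + 1/10)] / (ψ - a')^2.
Order-2 pole: residue = g'(a); g'(9/2 - (1/10)*sqrt(2265)) = -498275/1398663 - (160001645/21260610042)*sqrt(2265), so the residue is -498275/1398663 - (160001645/21260610042)*sqrt(2265).
At the order-1 pole -1/10 set g(ψ) = (ψ - (-1/10))*f(ψ) = (-3*ψ**2/7 + 29*ψ/36 + 5/3)/(ψ**2 - 9*ψ - 12/5)**2.
Simple pole: residue = g(a) at a = -1/10, which is 996550/1398663.
The factor ψ**2 - 9*ψ - 12/5 splits as (ψ - a)(ψ - a') with a = 9/2 + (1/10)*sqrt(2265), a' = 9/2 - (1/10)*sqrt(2265). At the order-2 pole a set g(ψ) = (ψ - a)^2*f(ψ) = [(-3*ψ**2/7 + 29*ψ/36 + 5/3)/(ψ + 1/10)] / (ψ - a')^2.
Order-2 pole: residue = g'(a); g'(9/2 + (1/10)*sqrt(2265)) = -498275/1398663 + (160001645/21260610042)*sqrt(2265), so the residue is -498275/1398663 + (160001645/21260610042)*sqrt(2265).
List the singular points by increasing real part (a conjugate pair: the negative imaginary part first).


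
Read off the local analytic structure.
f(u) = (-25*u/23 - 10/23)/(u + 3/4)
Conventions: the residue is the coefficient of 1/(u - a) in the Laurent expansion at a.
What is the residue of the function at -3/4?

The residue is 35/92.

At the order-1 pole -3/4 set g(u) = (u - (-3/4))*f(u) = -25*u/23 - 10/23.
Simple pole: residue = g(a) at a = -3/4, which is 35/92.


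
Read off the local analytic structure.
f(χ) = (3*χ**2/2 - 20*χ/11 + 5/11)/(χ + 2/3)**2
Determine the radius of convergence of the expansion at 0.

Denominator factor (χ + 2/3)^2: pole of order 2 at -2/3, modulus 2/3.
The radius of convergence is the smallest modulus among the singular points: 2/3.

The radius of convergence is 2/3.


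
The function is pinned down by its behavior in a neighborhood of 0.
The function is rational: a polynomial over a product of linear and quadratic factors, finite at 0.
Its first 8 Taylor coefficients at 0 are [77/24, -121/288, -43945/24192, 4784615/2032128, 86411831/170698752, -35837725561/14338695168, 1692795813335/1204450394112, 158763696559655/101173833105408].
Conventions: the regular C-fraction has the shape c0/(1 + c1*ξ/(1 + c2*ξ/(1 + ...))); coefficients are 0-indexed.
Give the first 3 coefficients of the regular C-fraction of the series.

The regular C-fraction coefficients are [77/24, 11/84, -49/11].

Taylor coefficients (read off): a_0 = 77/24, a_1 = -121/288, a_2 = -43945/24192.
c0 = a_0 = 77/24. Peel one level at a time: if S = 1 + c*ξ/S' with S'(0) = 1, then c is the ξ-coefficient of S and S' = c*ξ/(S - 1).
S_1 = c0/f = 1 + (11/84)*ξ + (7/12)*ξ^2 + ...; c1 = 11/84.
S_2 = c1*ξ/(S_1 - 1) = 1 + (-49/11)*ξ + ...; c2 = -49/11.


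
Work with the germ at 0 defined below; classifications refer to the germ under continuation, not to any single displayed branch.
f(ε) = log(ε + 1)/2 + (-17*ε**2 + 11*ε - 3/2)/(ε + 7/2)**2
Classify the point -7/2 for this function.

The denominator factor ε + 7/2 vanishes at -7/2 and appears to the power 2; the numerator there equals -993/4, nonzero, and no other factor vanishes.
The branch terms are analytic at this point.
Hence a pole whose order is the multiplicity, 2.

The point is a pole of order 2.


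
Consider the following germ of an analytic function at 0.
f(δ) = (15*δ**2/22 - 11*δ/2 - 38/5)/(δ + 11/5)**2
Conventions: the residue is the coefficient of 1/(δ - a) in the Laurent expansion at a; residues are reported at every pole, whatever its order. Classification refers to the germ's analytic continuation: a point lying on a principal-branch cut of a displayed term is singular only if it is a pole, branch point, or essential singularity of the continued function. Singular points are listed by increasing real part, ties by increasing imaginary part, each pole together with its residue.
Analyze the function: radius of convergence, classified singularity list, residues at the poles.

Radius of convergence at 0: 11/5.
At -11/5: a pole of order 2; residue -17/2.

Denominator factor (δ + 11/5)^2: pole of order 2 at -11/5, modulus 11/5.
The radius of convergence is the smallest modulus among the singular points: 11/5.
At the order-2 pole -11/5 set g(δ) = (δ - (-11/5))^2*f(δ) = 15*δ**2/22 - 11*δ/2 - 38/5.
Order-2 pole: residue = g'(a); g'(-11/5) = -17/2, so the residue is -17/2.


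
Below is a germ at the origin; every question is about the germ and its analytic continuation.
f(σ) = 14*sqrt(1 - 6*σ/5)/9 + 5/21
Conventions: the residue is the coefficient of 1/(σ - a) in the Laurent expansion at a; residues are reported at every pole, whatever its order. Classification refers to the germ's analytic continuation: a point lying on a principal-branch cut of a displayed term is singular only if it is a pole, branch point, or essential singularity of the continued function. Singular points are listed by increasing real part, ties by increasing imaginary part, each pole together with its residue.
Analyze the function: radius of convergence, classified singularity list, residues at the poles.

Branch term (14/9)*sqrt(1 - σ/(5/6)): its argument vanishes at σ = 5/6, a square-root branch point, modulus 5/6.
The radius of convergence is the smallest modulus among the singular points: 5/6.

Radius of convergence at 0: 5/6.
At 5/6: an algebraic (square-root) branch point.


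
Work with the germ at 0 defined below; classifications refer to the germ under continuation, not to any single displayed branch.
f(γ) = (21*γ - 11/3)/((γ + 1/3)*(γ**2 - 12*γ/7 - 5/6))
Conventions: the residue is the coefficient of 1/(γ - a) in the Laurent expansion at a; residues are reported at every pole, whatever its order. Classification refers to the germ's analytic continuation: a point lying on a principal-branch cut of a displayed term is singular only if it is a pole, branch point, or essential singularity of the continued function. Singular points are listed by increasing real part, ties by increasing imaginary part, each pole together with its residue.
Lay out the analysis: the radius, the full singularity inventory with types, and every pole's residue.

Denominator factor (γ**2 - 12*γ/7 - 5/6): discriminant 922/147, real irrational roots 6/7 + (1/42)*sqrt(2766) and 6/7 - (1/42)*sqrt(2766); poles of order 1, moduli 6/7 + (1/42)*sqrt(2766) and -6/7 + (1/42)*sqrt(2766).
Denominator factor (γ + 1/3): pole of order 1 at -1/3, modulus 1/3.
The radius of convergence is the smallest modulus among the singular points: 1/3.
The factor γ**2 - 12*γ/7 - 5/6 splits as (γ - a)(γ - a') with a = 6/7 - (1/42)*sqrt(2766), a' = 6/7 + (1/42)*sqrt(2766). At the order-1 pole a set g(γ) = (γ - a)*f(γ) = [(21*γ - 11/3)/(γ + 1/3)] / (γ - a').
Simple pole: residue = g(a) at a = 6/7 - (1/42)*sqrt(2766), which is -672/19 - (13993/17518)*sqrt(2766).
At the order-1 pole -1/3 set g(γ) = (γ - (-1/3))*f(γ) = (21*γ - 11/3)/(γ**2 - 12*γ/7 - 5/6).
Simple pole: residue = g(a) at a = -1/3, which is 1344/19.
The factor γ**2 - 12*γ/7 - 5/6 splits as (γ - a)(γ - a') with a = 6/7 + (1/42)*sqrt(2766), a' = 6/7 - (1/42)*sqrt(2766). At the order-1 pole a set g(γ) = (γ - a)*f(γ) = [(21*γ - 11/3)/(γ + 1/3)] / (γ - a').
Simple pole: residue = g(a) at a = 6/7 + (1/42)*sqrt(2766), which is -672/19 + (13993/17518)*sqrt(2766).
List the singular points by increasing real part (a conjugate pair: the negative imaginary part first).

Radius of convergence at 0: 1/3.
At 6/7 - (1/42)*sqrt(2766): a pole of order 1; residue -672/19 - (13993/17518)*sqrt(2766).
At -1/3: a pole of order 1; residue 1344/19.
At 6/7 + (1/42)*sqrt(2766): a pole of order 1; residue -672/19 + (13993/17518)*sqrt(2766).


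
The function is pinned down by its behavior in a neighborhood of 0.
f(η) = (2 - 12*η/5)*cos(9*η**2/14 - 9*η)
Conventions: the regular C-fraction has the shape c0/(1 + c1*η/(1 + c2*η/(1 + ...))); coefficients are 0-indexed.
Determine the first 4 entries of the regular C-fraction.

The regular C-fraction coefficients are [2, 6/5, -699/20, 221085/6524].

Taylor coefficients (expand at 0): a_0 = 2, a_1 = -12/5, a_2 = -81, a_3 = 3807/35.
c0 = a_0 = 2. Peel one level at a time: if S = 1 + c*η/S' with S'(0) = 1, then c is the η-coefficient of S and S' = c*η/(S - 1).
S_1 = c0/f = 1 + (6/5)*η + (2097/50)*η^2 + ...; c1 = 6/5.
S_2 = c1*η/(S_1 - 1) = 1 + (-699/20)*η + (132651/112)*η^2 + ...; c2 = -699/20.
S_3 = c2*η/(S_2 - 1) = 1 + (221085/6524)*η + ...; c3 = 221085/6524.


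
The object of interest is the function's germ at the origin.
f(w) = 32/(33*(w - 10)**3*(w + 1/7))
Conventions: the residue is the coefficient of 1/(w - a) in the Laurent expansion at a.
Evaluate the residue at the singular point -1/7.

At the order-1 pole -1/7 set g(w) = (w - (-1/7))*f(w) = 32/(33*(w - 10)**3).
Simple pole: residue = g(a) at a = -1/7, which is -10976/11811063.

The residue is -10976/11811063.


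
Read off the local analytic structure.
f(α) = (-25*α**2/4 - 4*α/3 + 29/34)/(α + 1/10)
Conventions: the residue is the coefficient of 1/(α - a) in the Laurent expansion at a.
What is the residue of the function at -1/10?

At the order-1 pole -1/10 set g(α) = (α - (-1/10))*f(α) = -25*α**2/4 - 4*α/3 + 29/34.
Simple pole: residue = g(a) at a = -1/10, which is 3769/4080.

The residue is 3769/4080.


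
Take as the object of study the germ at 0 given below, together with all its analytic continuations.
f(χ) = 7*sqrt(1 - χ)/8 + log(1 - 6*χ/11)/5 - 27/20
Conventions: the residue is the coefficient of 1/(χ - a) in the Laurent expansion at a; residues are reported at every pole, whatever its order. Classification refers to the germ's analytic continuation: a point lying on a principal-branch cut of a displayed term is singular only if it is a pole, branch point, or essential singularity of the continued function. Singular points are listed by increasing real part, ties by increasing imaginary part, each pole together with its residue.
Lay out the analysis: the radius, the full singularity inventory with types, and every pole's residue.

Radius of convergence at 0: 1.
At 1: an algebraic (square-root) branch point.
At 11/6: a logarithmic branch point.

Branch term (7/8)*sqrt(1 - χ/(1)): its argument vanishes at χ = 1, a square-root branch point, modulus 1.
Branch term (1/5)*log(1 - χ/(11/6)): its argument vanishes at χ = 11/6, a logarithmic branch point, modulus 11/6.
The radius of convergence is the smallest modulus among the singular points: 1.
List the singular points by increasing real part (a conjugate pair: the negative imaginary part first).


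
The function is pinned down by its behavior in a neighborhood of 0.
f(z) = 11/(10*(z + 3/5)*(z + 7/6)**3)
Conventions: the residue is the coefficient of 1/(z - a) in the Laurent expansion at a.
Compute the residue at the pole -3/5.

At the order-1 pole -3/5 set g(z) = (z - (-3/5))*f(z) = 11/(10*(z + 7/6)**3).
Simple pole: residue = g(a) at a = -3/5, which is 29700/4913.

The residue is 29700/4913.


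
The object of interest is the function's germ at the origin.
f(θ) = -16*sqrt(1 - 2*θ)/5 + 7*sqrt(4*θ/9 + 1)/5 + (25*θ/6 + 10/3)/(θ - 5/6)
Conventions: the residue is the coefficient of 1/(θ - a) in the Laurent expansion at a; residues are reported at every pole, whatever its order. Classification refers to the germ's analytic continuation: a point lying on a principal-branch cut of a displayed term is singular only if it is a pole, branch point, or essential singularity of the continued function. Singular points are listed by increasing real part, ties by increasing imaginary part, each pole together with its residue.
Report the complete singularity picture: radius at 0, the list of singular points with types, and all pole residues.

Radius of convergence at 0: 1/2.
At -9/4: an algebraic (square-root) branch point.
At 1/2: an algebraic (square-root) branch point.
At 5/6: a pole of order 1; residue 245/36.

Denominator factor (θ - 5/6): pole of order 1 at 5/6, modulus 5/6.
Branch term (7/5)*sqrt(1 - θ/(-9/4)): its argument vanishes at θ = -9/4, a square-root branch point, modulus 9/4.
Branch term (-16/5)*sqrt(1 - θ/(1/2)): its argument vanishes at θ = 1/2, a square-root branch point, modulus 1/2.
The radius of convergence is the smallest modulus among the singular points: 1/2.
The branch terms are analytic at 5/6 and contribute nothing to the residue; only the rational part matters.
At the order-1 pole 5/6 set g(θ) = (θ - (5/6))*(rational part) = 25*θ/6 + 10/3.
Simple pole: residue = g(a) at a = 5/6, which is 245/36.
List the singular points by increasing real part (a conjugate pair: the negative imaginary part first).


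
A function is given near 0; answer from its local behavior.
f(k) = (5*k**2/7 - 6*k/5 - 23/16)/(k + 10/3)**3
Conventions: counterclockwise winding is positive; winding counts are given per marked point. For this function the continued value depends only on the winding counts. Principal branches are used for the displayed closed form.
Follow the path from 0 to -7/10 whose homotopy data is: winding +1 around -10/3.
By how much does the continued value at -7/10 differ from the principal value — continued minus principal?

Continued minus principal equals 0.

The function is rational, hence single-valued: continuing it around any pole returns the same value, so the difference is 0.


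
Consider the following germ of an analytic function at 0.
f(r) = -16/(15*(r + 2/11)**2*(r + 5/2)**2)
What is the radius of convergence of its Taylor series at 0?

The radius of convergence is 2/11.

Denominator factor (r + 2/11)^2: pole of order 2 at -2/11, modulus 2/11.
Denominator factor (r + 5/2)^2: pole of order 2 at -5/2, modulus 5/2.
The radius of convergence is the smallest modulus among the singular points: 2/11.


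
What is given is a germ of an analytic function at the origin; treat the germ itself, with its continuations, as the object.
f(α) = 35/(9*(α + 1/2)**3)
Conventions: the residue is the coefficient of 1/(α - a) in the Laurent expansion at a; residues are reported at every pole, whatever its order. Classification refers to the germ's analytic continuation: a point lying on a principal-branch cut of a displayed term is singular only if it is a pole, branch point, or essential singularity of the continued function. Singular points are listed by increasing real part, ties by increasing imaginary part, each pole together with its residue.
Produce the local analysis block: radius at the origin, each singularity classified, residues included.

Denominator factor (α + 1/2)^3: pole of order 3 at -1/2, modulus 1/2.
The radius of convergence is the smallest modulus among the singular points: 1/2.
At the order-3 pole -1/2 set g(α) = (α - (-1/2))^3*f(α) = 35/9.
Order-3 pole: residue = g''(a)/2; g''(-1/2) = 0, so the residue is 0.

Radius of convergence at 0: 1/2.
At -1/2: a pole of order 3; residue 0.


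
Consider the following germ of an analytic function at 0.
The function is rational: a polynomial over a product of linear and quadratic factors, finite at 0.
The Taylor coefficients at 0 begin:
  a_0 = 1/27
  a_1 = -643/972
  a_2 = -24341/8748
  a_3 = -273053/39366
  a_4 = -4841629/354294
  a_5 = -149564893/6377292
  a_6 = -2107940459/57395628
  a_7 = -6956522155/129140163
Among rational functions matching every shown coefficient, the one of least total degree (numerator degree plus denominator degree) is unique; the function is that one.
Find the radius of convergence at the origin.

No rational of total degree below 5 reproduces all 8 coefficients; solving the [1/4] Pade equations on them gives f(j) = (1/24 - 29*j/32)/((j - 9/8)*(j - 1)**3), whose expansion matches every shown term.
Denominator factor (j - 9/8): pole of order 1 at 9/8, modulus 9/8.
Denominator factor (j - 1)^3: pole of order 3 at 1, modulus 1.
The radius of convergence is the smallest modulus among the singular points: 1.

The radius of convergence is 1.


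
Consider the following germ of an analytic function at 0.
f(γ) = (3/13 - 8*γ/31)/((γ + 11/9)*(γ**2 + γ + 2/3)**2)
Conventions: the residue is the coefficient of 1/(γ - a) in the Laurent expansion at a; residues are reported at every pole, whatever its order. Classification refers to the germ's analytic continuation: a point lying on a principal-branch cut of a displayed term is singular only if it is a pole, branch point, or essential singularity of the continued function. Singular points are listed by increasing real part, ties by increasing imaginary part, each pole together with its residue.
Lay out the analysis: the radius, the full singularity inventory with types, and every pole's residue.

Radius of convergence at 0: (1/3)*sqrt(6).
At -11/9: a pole of order 1; residue 1444149/2327728.
At (-1/2) - ((1/6)*sqrt(15))*i: a pole of order 2; residue (-1444149/4655456) + ((230229/1790560)*sqrt(15))*i.
At (-1/2) + ((1/6)*sqrt(15))*i: a pole of order 2; residue (-1444149/4655456) - ((230229/1790560)*sqrt(15))*i.

Denominator factor (γ**2 + γ + 2/3)^2: discriminant -5/3, complex-conjugate roots (-1/2) + ((1/6)*sqrt(15))*i and (-1/2) - ((1/6)*sqrt(15))*i; poles of order 2, moduli (1/3)*sqrt(6) and (1/3)*sqrt(6).
Denominator factor (γ + 11/9): pole of order 1 at -11/9, modulus 11/9.
The radius of convergence is the smallest modulus among the singular points: (1/3)*sqrt(6).
At the order-1 pole -11/9 set g(γ) = (γ - (-11/9))*f(γ) = (3/13 - 8*γ/31)/(γ**2 + γ + 2/3)**2.
Simple pole: residue = g(a) at a = -11/9, which is 1444149/2327728.
The factor γ**2 + γ + 2/3 splits as (γ - a)(γ - a') with a = (-1/2) - ((1/6)*sqrt(15))*i, a' = (-1/2) + ((1/6)*sqrt(15))*i. At the order-2 pole a set g(γ) = (γ - a)^2*f(γ) = [(3/13 - 8*γ/31)/(γ + 11/9)] / (γ - a')^2.
Order-2 pole: residue = g'(a); g'((-1/2) - ((1/6)*sqrt(15))*i) = (-1444149/4655456) + ((230229/1790560)*sqrt(15))*i, so the residue is (-1444149/4655456) + ((230229/1790560)*sqrt(15))*i.
The factor γ**2 + γ + 2/3 splits as (γ - a)(γ - a') with a = (-1/2) + ((1/6)*sqrt(15))*i, a' = (-1/2) - ((1/6)*sqrt(15))*i. At the order-2 pole a set g(γ) = (γ - a)^2*f(γ) = [(3/13 - 8*γ/31)/(γ + 11/9)] / (γ - a')^2.
Order-2 pole: residue = g'(a); g'((-1/2) + ((1/6)*sqrt(15))*i) = (-1444149/4655456) - ((230229/1790560)*sqrt(15))*i, so the residue is (-1444149/4655456) - ((230229/1790560)*sqrt(15))*i.
List the singular points by increasing real part (a conjugate pair: the negative imaginary part first).


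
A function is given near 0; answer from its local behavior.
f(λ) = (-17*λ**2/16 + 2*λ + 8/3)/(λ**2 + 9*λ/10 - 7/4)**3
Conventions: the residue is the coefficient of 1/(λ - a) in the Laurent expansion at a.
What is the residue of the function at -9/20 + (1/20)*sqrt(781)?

The residue is (2691625/952759082)*sqrt(781).

The factor λ**2 + 9*λ/10 - 7/4 splits as (λ - a)(λ - a') with a = -9/20 + (1/20)*sqrt(781), a' = -9/20 - (1/20)*sqrt(781). At the order-3 pole a set g(λ) = (λ - a)^3*f(λ) = [-17*λ**2/16 + 2*λ + 8/3] / (λ - a')^3.
Order-3 pole: residue = g''(a)/2; g''(-9/20 + (1/20)*sqrt(781)) = (2691625/476379541)*sqrt(781), so the residue is (2691625/952759082)*sqrt(781).


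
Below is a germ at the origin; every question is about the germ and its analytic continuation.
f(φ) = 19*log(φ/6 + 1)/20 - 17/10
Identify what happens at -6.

The point is a logarithmic branch point.

The term (19/20)*log(1 - φ/(-6)) has argument 1 - -6/(-6) = 0 at -6: a logarithmic (infinitely-sheeted) branch point; the remaining terms are analytic or single-valued there.


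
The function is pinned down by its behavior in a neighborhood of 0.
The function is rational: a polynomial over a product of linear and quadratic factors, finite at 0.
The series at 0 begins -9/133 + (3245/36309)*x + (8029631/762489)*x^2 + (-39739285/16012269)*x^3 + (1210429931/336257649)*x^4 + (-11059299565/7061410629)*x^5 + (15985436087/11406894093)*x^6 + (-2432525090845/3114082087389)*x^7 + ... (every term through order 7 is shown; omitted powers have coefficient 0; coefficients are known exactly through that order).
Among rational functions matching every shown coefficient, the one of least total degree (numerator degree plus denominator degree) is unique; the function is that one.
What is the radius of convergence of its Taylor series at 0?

No rational of total degree below 4 reproduces all 8 coefficients; solving the [2/2] Pade equations on them gives f(x) = (-37*x**2 - 10*x/39 + 9/38)/((x - 7/3)*(x + 3/2)), whose expansion matches every shown term.
Denominator factor (x + 3/2): pole of order 1 at -3/2, modulus 3/2.
Denominator factor (x - 7/3): pole of order 1 at 7/3, modulus 7/3.
The radius of convergence is the smallest modulus among the singular points: 3/2.

The radius of convergence is 3/2.


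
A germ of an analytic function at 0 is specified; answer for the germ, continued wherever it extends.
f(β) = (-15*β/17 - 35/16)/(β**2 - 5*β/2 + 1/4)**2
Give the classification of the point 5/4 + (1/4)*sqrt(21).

The point is a pole of order 2.

The denominator factor β**2 - 5*β/2 + 1/4 vanishes at 5/4 + (1/4)*sqrt(21) and appears to the power 2; the numerator there equals -895/272 - (15/68)*sqrt(21), nonzero, and no other factor vanishes.
Hence a pole whose order is the multiplicity, 2.


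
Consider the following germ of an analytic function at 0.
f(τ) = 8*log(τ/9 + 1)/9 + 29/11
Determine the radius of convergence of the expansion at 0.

Branch term (8/9)*log(1 - τ/(-9)): its argument vanishes at τ = -9, a logarithmic branch point, modulus 9.
The radius of convergence is the smallest modulus among the singular points: 9.

The radius of convergence is 9.


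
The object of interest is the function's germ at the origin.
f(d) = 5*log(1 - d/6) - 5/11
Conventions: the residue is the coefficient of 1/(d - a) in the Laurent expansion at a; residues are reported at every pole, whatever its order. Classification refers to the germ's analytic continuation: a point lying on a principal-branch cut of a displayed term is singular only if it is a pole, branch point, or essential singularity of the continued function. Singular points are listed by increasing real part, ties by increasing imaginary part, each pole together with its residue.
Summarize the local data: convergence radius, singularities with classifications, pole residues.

Radius of convergence at 0: 6.
At 6: a logarithmic branch point.

Branch term (5)*log(1 - d/(6)): its argument vanishes at d = 6, a logarithmic branch point, modulus 6.
The radius of convergence is the smallest modulus among the singular points: 6.


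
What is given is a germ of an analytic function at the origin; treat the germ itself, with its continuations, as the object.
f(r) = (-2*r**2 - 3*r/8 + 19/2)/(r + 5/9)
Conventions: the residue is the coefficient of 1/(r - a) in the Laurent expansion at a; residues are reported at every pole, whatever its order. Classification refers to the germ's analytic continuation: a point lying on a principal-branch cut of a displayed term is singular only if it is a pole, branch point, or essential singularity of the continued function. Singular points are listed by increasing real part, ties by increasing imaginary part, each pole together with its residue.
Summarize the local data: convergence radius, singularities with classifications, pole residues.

Denominator factor (r + 5/9): pole of order 1 at -5/9, modulus 5/9.
The radius of convergence is the smallest modulus among the singular points: 5/9.
At the order-1 pole -5/9 set g(r) = (r - (-5/9))*f(r) = -2*r**2 - 3*r/8 + 19/2.
Simple pole: residue = g(a) at a = -5/9, which is 5891/648.

Radius of convergence at 0: 5/9.
At -5/9: a pole of order 1; residue 5891/648.


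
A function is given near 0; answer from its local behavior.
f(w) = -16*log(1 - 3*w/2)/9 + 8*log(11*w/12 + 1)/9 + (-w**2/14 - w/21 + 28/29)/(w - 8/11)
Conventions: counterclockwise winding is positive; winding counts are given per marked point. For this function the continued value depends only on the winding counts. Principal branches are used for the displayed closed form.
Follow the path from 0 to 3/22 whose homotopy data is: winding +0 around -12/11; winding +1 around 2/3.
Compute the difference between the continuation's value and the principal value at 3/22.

The rational part is single-valued and drops out of the difference; each branch term changes only by its own monodromy.
(8/9)*log(1 - w/(-12/11)): winding 0 around -12/11, so this term returns to its principal value, contribution 0.
(-16/9)*log(1 - w/(2/3)): each positive loop around 2/3 adds 2*pi*i to the log, so winding +1 contributes (-16/9)*(1)*2*pi*i = -(32/9)*pi*i.
Summing the contributions at w = 3/22 gives -(32/9)*pi*i.

Continued minus principal equals -(32/9)*pi*i.


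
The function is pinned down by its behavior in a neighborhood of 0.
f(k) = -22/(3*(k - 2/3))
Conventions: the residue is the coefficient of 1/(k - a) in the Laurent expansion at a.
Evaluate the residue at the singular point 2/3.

The residue is -22/3.

At the order-1 pole 2/3 set g(k) = (k - (2/3))*f(k) = -22/3.
Simple pole: residue = g(a) at a = 2/3, which is -22/3.


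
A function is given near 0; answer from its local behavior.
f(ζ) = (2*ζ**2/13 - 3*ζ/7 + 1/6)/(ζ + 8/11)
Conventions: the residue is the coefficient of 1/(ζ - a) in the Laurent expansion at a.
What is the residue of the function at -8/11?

At the order-1 pole -8/11 set g(ζ) = (ζ - (-8/11))*f(ζ) = 2*ζ**2/13 - 3*ζ/7 + 1/6.
Simple pole: residue = g(a) at a = -8/11, which is 36979/66066.

The residue is 36979/66066.


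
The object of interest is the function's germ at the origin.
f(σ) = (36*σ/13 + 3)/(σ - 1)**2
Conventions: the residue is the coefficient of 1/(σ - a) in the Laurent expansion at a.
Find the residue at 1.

The residue is 36/13.

At the order-2 pole 1 set g(σ) = (σ - (1))^2*f(σ) = 36*σ/13 + 3.
Order-2 pole: residue = g'(a); g'(1) = 36/13, so the residue is 36/13.


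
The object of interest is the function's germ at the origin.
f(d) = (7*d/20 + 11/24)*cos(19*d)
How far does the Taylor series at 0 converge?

The radius of convergence is infinite.

The factor cos(19*d) is entire and contributes no finite singular point.
The polynomial part has no poles.
No finite singular points: the Taylor series at 0 converges everywhere.


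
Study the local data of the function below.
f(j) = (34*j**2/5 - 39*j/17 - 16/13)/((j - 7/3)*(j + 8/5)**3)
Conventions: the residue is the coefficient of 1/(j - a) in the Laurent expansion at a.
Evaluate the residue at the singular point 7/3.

The residue is 22703325/45388759.

At the order-1 pole 7/3 set g(j) = (j - (7/3))*f(j) = (34*j**2/5 - 39*j/17 - 16/13)/(j + 8/5)**3.
Simple pole: residue = g(a) at a = 7/3, which is 22703325/45388759.


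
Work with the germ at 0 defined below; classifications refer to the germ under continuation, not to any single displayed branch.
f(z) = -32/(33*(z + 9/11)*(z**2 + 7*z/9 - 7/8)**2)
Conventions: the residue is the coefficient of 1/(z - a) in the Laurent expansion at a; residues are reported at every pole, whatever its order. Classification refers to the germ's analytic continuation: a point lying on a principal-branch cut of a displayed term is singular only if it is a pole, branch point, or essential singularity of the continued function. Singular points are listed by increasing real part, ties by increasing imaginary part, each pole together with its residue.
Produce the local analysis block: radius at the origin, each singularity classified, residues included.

Denominator factor (z + 9/11): pole of order 1 at -9/11, modulus 9/11.
Denominator factor (z**2 + 7*z/9 - 7/8)^2: discriminant 665/162, real irrational roots -7/18 + (1/36)*sqrt(1330) and -7/18 - (1/36)*sqrt(1330); poles of order 2, moduli -7/18 + (1/36)*sqrt(1330) and 7/18 + (1/36)*sqrt(1330).
The radius of convergence is the smallest modulus among the singular points: -7/18 + (1/36)*sqrt(1330).
The factor z**2 + 7*z/9 - 7/8 splits as (z - a)(z - a') with a = -7/18 - (1/36)*sqrt(1330), a' = -7/18 + (1/36)*sqrt(1330). At the order-2 pole a set g(z) = (z - a)^2*f(z) = [-32/(33*(z + 9/11))] / (z - a')^2.
Order-2 pole: residue = g'(a); g'(-7/18 - (1/36)*sqrt(1330)) = 1362944/1992675 + (395065856/35248428075)*sqrt(1330), so the residue is 1362944/1992675 + (395065856/35248428075)*sqrt(1330).
At the order-1 pole -9/11 set g(z) = (z - (-9/11))*f(z) = -32/(33*(z**2 + 7*z/9 - 7/8)**2).
Simple pole: residue = g(a) at a = -9/11, which is -2725888/1992675.
The factor z**2 + 7*z/9 - 7/8 splits as (z - a)(z - a') with a = -7/18 + (1/36)*sqrt(1330), a' = -7/18 - (1/36)*sqrt(1330). At the order-2 pole a set g(z) = (z - a)^2*f(z) = [-32/(33*(z + 9/11))] / (z - a')^2.
Order-2 pole: residue = g'(a); g'(-7/18 + (1/36)*sqrt(1330)) = 1362944/1992675 - (395065856/35248428075)*sqrt(1330), so the residue is 1362944/1992675 - (395065856/35248428075)*sqrt(1330).
List the singular points by increasing real part (a conjugate pair: the negative imaginary part first).

Radius of convergence at 0: -7/18 + (1/36)*sqrt(1330).
At -7/18 - (1/36)*sqrt(1330): a pole of order 2; residue 1362944/1992675 + (395065856/35248428075)*sqrt(1330).
At -9/11: a pole of order 1; residue -2725888/1992675.
At -7/18 + (1/36)*sqrt(1330): a pole of order 2; residue 1362944/1992675 - (395065856/35248428075)*sqrt(1330).


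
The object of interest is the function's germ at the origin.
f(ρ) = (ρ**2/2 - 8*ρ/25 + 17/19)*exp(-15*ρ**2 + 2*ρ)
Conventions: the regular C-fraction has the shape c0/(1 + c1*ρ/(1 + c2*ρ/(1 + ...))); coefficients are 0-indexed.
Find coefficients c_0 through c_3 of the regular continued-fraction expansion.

Taylor coefficients (expand at 0): a_0 = 17/19, a_1 = 698/475, a_2 = -11183/950, a_3 = -29197/1425.
c0 = a_0 = 17/19. Peel one level at a time: if S = 1 + c*ρ/S' with S'(0) = 1, then c is the ρ-coefficient of S and S' = c*ρ/(S - 1).
S_1 = c0/f = 1 + (-698/425)*ρ + (5727183/361250)*ρ^2 + ...; c1 = -698/425.
S_2 = c1*ρ/(S_1 - 1) = 1 + (5727183/593300)*ρ + (456696491/5846448)*ρ^2 + ...; c2 = 5727183/593300.
S_3 = c2*ρ/(S_2 - 1) = 1 + (-194096008675/23985442404)*ρ + ...; c3 = -194096008675/23985442404.

The regular C-fraction coefficients are [17/19, -698/425, 5727183/593300, -194096008675/23985442404].


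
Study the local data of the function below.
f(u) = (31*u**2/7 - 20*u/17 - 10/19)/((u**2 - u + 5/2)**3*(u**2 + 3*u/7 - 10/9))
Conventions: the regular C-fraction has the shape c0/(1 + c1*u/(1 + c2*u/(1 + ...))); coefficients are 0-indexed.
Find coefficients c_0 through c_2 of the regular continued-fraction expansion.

The regular C-fraction coefficients are [72/2375, -4547/1190, 368150/77299].

Taylor coefficients (expand at 0): a_0 = 72/2375, a_1 = 163692/1413125, a_2 = -5395014/49459375.
c0 = a_0 = 72/2375. Peel one level at a time: if S = 1 + c*u/S' with S'(0) = 1, then c is the u-coefficient of S and S' = c*u/(S - 1).
S_1 = c0/f = 1 + (-4547/1190)*u + (36815/2023)*u^2 + ...; c1 = -4547/1190.
S_2 = c1*u/(S_1 - 1) = 1 + (368150/77299)*u + ...; c2 = 368150/77299.


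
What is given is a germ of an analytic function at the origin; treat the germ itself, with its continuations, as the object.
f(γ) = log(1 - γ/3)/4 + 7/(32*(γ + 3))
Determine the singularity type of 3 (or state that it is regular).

The term (1/4)*log(1 - γ/(3)) has argument 1 - 3/(3) = 0 at 3: a logarithmic (infinitely-sheeted) branch point; the remaining terms are analytic or single-valued there.

The point is a logarithmic branch point.


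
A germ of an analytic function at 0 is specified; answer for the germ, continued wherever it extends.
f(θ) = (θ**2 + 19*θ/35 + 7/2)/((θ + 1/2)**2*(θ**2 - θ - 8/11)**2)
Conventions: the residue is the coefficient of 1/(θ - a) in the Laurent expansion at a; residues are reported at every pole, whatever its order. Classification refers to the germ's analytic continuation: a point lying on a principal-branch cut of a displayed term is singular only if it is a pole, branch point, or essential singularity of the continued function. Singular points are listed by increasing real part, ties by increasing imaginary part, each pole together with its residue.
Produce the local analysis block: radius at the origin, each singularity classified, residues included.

Denominator factor (θ**2 - θ - 8/11)^2: discriminant 43/11, real irrational roots 1/2 + (1/22)*sqrt(473) and 1/2 - (1/22)*sqrt(473); poles of order 2, moduli 1/2 + (1/22)*sqrt(473) and -1/2 + (1/22)*sqrt(473).
Denominator factor (θ + 1/2)^2: pole of order 2 at -1/2, modulus 1/2.
The radius of convergence is the smallest modulus among the singular points: -1/2 + (1/22)*sqrt(473).
At the order-2 pole -1/2 set g(θ) = (θ - (-1/2))^2*f(θ) = (θ**2 + 19*θ/35 + 7/2)/(θ**2 - θ - 8/11)**2.
Order-2 pole: residue = g'(a); g'(-1/2) = 41453632/35, so the residue is 41453632/35.
The factor θ**2 - θ - 8/11 splits as (θ - a)(θ - a') with a = 1/2 - (1/22)*sqrt(473), a' = 1/2 + (1/22)*sqrt(473). At the order-2 pole a set g(θ) = (θ - a)^2*f(θ) = [(θ**2 + 19*θ/35 + 7/2)/(θ + 1/2)**2] / (θ - a')^2.
Order-2 pole: residue = g'(a); g'(1/2 - (1/22)*sqrt(473)) = -20726816/35 - (1762132152/64715)*sqrt(473), so the residue is -20726816/35 - (1762132152/64715)*sqrt(473).
The factor θ**2 - θ - 8/11 splits as (θ - a)(θ - a') with a = 1/2 + (1/22)*sqrt(473), a' = 1/2 - (1/22)*sqrt(473). At the order-2 pole a set g(θ) = (θ - a)^2*f(θ) = [(θ**2 + 19*θ/35 + 7/2)/(θ + 1/2)**2] / (θ - a')^2.
Order-2 pole: residue = g'(a); g'(1/2 + (1/22)*sqrt(473)) = -20726816/35 + (1762132152/64715)*sqrt(473), so the residue is -20726816/35 + (1762132152/64715)*sqrt(473).
List the singular points by increasing real part (a conjugate pair: the negative imaginary part first).

Radius of convergence at 0: -1/2 + (1/22)*sqrt(473).
At -1/2: a pole of order 2; residue 41453632/35.
At 1/2 - (1/22)*sqrt(473): a pole of order 2; residue -20726816/35 - (1762132152/64715)*sqrt(473).
At 1/2 + (1/22)*sqrt(473): a pole of order 2; residue -20726816/35 + (1762132152/64715)*sqrt(473).


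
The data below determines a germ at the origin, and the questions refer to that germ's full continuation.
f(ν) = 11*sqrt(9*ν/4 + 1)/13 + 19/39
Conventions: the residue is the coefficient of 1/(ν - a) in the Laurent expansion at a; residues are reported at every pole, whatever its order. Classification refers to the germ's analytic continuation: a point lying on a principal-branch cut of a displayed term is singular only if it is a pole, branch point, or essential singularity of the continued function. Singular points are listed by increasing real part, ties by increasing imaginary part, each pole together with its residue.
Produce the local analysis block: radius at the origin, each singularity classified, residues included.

Branch term (11/13)*sqrt(1 - ν/(-4/9)): its argument vanishes at ν = -4/9, a square-root branch point, modulus 4/9.
The radius of convergence is the smallest modulus among the singular points: 4/9.

Radius of convergence at 0: 4/9.
At -4/9: an algebraic (square-root) branch point.


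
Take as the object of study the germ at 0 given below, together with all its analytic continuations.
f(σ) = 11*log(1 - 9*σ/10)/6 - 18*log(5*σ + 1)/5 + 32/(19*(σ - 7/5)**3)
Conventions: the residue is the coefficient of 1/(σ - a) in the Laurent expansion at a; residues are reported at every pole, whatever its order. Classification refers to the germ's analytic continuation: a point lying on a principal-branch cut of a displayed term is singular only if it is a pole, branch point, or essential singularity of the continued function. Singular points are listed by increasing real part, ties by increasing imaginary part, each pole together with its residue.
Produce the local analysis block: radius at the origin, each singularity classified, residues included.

Radius of convergence at 0: 1/5.
At -1/5: a logarithmic branch point.
At 10/9: a logarithmic branch point.
At 7/5: a pole of order 3; residue 0.

Denominator factor (σ - 7/5)^3: pole of order 3 at 7/5, modulus 7/5.
Branch term (-18/5)*log(1 - σ/(-1/5)): its argument vanishes at σ = -1/5, a logarithmic branch point, modulus 1/5.
Branch term (11/6)*log(1 - σ/(10/9)): its argument vanishes at σ = 10/9, a logarithmic branch point, modulus 10/9.
The radius of convergence is the smallest modulus among the singular points: 1/5.
The branch terms are analytic at 7/5 and contribute nothing to the residue; only the rational part matters.
At the order-3 pole 7/5 set g(σ) = (σ - (7/5))^3*(rational part) = 32/19.
Order-3 pole: residue = g''(a)/2; g''(7/5) = 0, so the residue is 0.
List the singular points by increasing real part (a conjugate pair: the negative imaginary part first).


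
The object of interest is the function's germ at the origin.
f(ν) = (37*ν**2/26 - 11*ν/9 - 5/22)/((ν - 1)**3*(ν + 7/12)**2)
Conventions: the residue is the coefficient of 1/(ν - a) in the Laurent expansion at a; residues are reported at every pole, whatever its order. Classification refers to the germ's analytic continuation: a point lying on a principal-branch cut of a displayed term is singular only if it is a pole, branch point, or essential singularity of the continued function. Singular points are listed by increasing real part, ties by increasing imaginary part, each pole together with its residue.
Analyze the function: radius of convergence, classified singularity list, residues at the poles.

Denominator factor (ν + 7/12)^2: pole of order 2 at -7/12, modulus 7/12.
Denominator factor (ν - 1)^3: pole of order 3 at 1, modulus 1.
The radius of convergence is the smallest modulus among the singular points: 7/12.
At the order-2 pole -7/12 set g(ν) = (ν - (-7/12))^2*f(ν) = (37*ν**2/26 - 11*ν/9 - 5/22)/(ν - 1)**3.
Order-2 pole: residue = g'(a); g'(-7/12) = 4904904/18635903, so the residue is 4904904/18635903.
At the order-3 pole 1 set g(ν) = (ν - (1))^3*f(ν) = (37*ν**2/26 - 11*ν/9 - 5/22)/(ν + 7/12)**2.
Order-3 pole: residue = g''(a)/2; g''(1) = -9809808/18635903, so the residue is -4904904/18635903.
List the singular points by increasing real part (a conjugate pair: the negative imaginary part first).

Radius of convergence at 0: 7/12.
At -7/12: a pole of order 2; residue 4904904/18635903.
At 1: a pole of order 3; residue -4904904/18635903.
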